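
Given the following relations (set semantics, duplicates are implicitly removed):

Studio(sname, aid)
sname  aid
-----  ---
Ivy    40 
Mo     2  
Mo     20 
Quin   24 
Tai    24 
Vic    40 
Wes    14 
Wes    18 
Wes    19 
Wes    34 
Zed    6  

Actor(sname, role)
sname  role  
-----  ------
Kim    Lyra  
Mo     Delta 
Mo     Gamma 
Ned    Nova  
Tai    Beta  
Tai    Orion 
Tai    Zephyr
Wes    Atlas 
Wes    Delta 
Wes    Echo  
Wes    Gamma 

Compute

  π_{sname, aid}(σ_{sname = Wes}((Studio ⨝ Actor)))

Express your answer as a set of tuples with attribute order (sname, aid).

{(Wes, 14), (Wes, 18), (Wes, 19), (Wes, 34)}

Natural join on sname: {(Mo, 2, Delta), (Mo, 2, Gamma), (Mo, 20, Delta), (Mo, 20, Gamma), (Tai, 24, Beta), (Tai, 24, Orion), (Tai, 24, Zephyr), (Wes, 14, Atlas), (Wes, 14, Delta), (Wes, 14, Echo), (Wes, 14, Gamma), (Wes, 18, Atlas), (Wes, 18, Delta), (Wes, 18, Echo), (Wes, 18, Gamma), (Wes, 19, Atlas), (Wes, 19, Delta), (Wes, 19, Echo), (Wes, 19, Gamma), (Wes, 34, Atlas), (Wes, 34, Delta), (Wes, 34, Echo), (Wes, 34, Gamma)}
Selection sname = Wes: {(Wes, 14, Atlas), (Wes, 14, Delta), (Wes, 14, Echo), (Wes, 14, Gamma), (Wes, 18, Atlas), (Wes, 18, Delta), (Wes, 18, Echo), (Wes, 18, Gamma), (Wes, 19, Atlas), (Wes, 19, Delta), (Wes, 19, Echo), (Wes, 19, Gamma), (Wes, 34, Atlas), (Wes, 34, Delta), (Wes, 34, Echo), (Wes, 34, Gamma)}
π_{sname, aid} gives {(Wes, 14), (Wes, 18), (Wes, 19), (Wes, 34)} (12 duplicate(s) eliminated).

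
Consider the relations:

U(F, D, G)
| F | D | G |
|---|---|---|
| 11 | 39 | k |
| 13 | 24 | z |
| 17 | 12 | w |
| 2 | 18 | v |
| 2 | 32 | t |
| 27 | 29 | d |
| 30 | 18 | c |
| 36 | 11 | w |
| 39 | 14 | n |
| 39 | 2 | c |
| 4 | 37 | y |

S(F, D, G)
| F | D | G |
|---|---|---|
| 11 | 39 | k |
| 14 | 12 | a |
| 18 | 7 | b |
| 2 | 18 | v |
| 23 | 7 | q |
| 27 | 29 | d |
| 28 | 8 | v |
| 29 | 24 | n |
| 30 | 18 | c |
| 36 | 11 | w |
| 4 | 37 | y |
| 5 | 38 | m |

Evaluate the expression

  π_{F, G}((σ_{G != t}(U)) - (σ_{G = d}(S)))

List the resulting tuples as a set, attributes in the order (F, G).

σ[G != t]: keep tuples satisfying G != t → {(11, 39, k), (13, 24, z), (17, 12, w), (2, 18, v), (27, 29, d), (30, 18, c), (36, 11, w), (39, 14, n), (39, 2, c), (4, 37, y)}
σ[G = d]: keep tuples satisfying G = d → {(27, 29, d)}
Set difference of the two operands is {(11, 39, k), (13, 24, z), (17, 12, w), (2, 18, v), (30, 18, c), (36, 11, w), (39, 14, n), (39, 2, c), (4, 37, y)}.
π_{F, G} gives {(11, k), (13, z), (17, w), (2, v), (30, c), (36, w), (39, c), (39, n), (4, y)}.

{(11, k), (13, z), (17, w), (2, v), (30, c), (36, w), (39, c), (39, n), (4, y)}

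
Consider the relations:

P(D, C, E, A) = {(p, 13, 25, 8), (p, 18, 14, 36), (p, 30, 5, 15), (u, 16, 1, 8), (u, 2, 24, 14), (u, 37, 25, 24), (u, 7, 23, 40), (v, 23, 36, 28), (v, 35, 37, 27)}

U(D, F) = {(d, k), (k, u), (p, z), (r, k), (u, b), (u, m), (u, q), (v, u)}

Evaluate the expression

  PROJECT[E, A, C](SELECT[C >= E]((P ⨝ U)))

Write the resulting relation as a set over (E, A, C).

{(1, 8, 16), (14, 36, 18), (25, 24, 37), (5, 15, 30)}

P ⋈ U (natural join on D): {(p, 13, 25, 8, z), (p, 18, 14, 36, z), (p, 30, 5, 15, z), (u, 16, 1, 8, b), (u, 16, 1, 8, m), (u, 16, 1, 8, q), (u, 2, 24, 14, b), (u, 2, 24, 14, m), (u, 2, 24, 14, q), (u, 37, 25, 24, b), (u, 37, 25, 24, m), (u, 37, 25, 24, q), (u, 7, 23, 40, b), (u, 7, 23, 40, m), (u, 7, 23, 40, q), (v, 23, 36, 28, u), (v, 35, 37, 27, u)}
Filtering on C >= E leaves {(p, 18, 14, 36, z), (p, 30, 5, 15, z), (u, 16, 1, 8, b), (u, 16, 1, 8, m), (u, 16, 1, 8, q), (u, 37, 25, 24, b), (u, 37, 25, 24, m), (u, 37, 25, 24, q)}.
Keep only column(s) E, A, C (4 duplicate(s) eliminated): {(1, 8, 16), (14, 36, 18), (25, 24, 37), (5, 15, 30)}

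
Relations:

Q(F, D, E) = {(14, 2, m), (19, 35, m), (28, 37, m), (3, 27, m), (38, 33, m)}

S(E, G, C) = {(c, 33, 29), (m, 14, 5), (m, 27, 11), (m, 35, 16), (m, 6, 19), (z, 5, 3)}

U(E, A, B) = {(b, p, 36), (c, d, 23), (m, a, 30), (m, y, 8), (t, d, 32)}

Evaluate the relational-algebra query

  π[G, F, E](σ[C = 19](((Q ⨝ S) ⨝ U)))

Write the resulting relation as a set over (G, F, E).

{(6, 14, m), (6, 19, m), (6, 28, m), (6, 3, m), (6, 38, m)}

Q ⋈ S (natural join on E): {(14, 2, m, 14, 5), (14, 2, m, 27, 11), (14, 2, m, 35, 16), (14, 2, m, 6, 19), (19, 35, m, 14, 5), (19, 35, m, 27, 11), (19, 35, m, 35, 16), (19, 35, m, 6, 19), (28, 37, m, 14, 5), (28, 37, m, 27, 11), (28, 37, m, 35, 16), (28, 37, m, 6, 19), (3, 27, m, 14, 5), (3, 27, m, 27, 11), (3, 27, m, 35, 16), (3, 27, m, 6, 19), (38, 33, m, 14, 5), (38, 33, m, 27, 11), (38, 33, m, 35, 16), (38, 33, m, 6, 19)}
(Q ⨝ S) ⋈ U (natural join on E): {(14, 2, m, 14, 5, a, 30), (14, 2, m, 14, 5, y, 8), (14, 2, m, 27, 11, a, 30), (14, 2, m, 27, 11, y, 8), (14, 2, m, 35, 16, a, 30), (14, 2, m, 35, 16, y, 8), (14, 2, m, 6, 19, a, 30), (14, 2, m, 6, 19, y, 8), (19, 35, m, 14, 5, a, 30), (19, 35, m, 14, 5, y, 8), (19, 35, m, 27, 11, a, 30), (19, 35, m, 27, 11, y, 8), (19, 35, m, 35, 16, a, 30), (19, 35, m, 35, 16, y, 8), (19, 35, m, 6, 19, a, 30), (19, 35, m, 6, 19, y, 8), (28, 37, m, 14, 5, a, 30), (28, 37, m, 14, 5, y, 8), (28, 37, m, 27, 11, a, 30), (28, 37, m, 27, 11, y, 8), (28, 37, m, 35, 16, a, 30), (28, 37, m, 35, 16, y, 8), (28, 37, m, 6, 19, a, 30), (28, 37, m, 6, 19, y, 8), (3, 27, m, 14, 5, a, 30), (3, 27, m, 14, 5, y, 8), (3, 27, m, 27, 11, a, 30), (3, 27, m, 27, 11, y, 8), (3, 27, m, 35, 16, a, 30), (3, 27, m, 35, 16, y, 8), (3, 27, m, 6, 19, a, 30), (3, 27, m, 6, 19, y, 8), (38, 33, m, 14, 5, a, 30), (38, 33, m, 14, 5, y, 8), (38, 33, m, 27, 11, a, 30), (38, 33, m, 27, 11, y, 8), (38, 33, m, 35, 16, a, 30), (38, 33, m, 35, 16, y, 8), (38, 33, m, 6, 19, a, 30), (38, 33, m, 6, 19, y, 8)}
Selection C = 19: {(14, 2, m, 6, 19, a, 30), (14, 2, m, 6, 19, y, 8), (19, 35, m, 6, 19, a, 30), (19, 35, m, 6, 19, y, 8), (28, 37, m, 6, 19, a, 30), (28, 37, m, 6, 19, y, 8), (3, 27, m, 6, 19, a, 30), (3, 27, m, 6, 19, y, 8), (38, 33, m, 6, 19, a, 30), (38, 33, m, 6, 19, y, 8)}
Keep only column(s) G, F, E (5 duplicate(s) eliminated): {(6, 14, m), (6, 19, m), (6, 28, m), (6, 3, m), (6, 38, m)}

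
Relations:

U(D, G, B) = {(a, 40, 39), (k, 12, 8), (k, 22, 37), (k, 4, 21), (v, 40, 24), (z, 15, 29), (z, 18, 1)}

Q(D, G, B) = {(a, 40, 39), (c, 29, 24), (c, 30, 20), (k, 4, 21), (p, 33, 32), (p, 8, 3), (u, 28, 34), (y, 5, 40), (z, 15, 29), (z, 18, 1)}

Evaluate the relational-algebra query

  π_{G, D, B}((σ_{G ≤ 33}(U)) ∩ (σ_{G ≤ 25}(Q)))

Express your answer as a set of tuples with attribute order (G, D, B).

Filtering on G ≤ 33 leaves {(k, 12, 8), (k, 22, 37), (k, 4, 21), (z, 15, 29), (z, 18, 1)}.
Filtering on G ≤ 25 leaves {(k, 4, 21), (p, 8, 3), (y, 5, 40), (z, 15, 29), (z, 18, 1)}.
Taking the intersection: {(k, 4, 21), (z, 15, 29), (z, 18, 1)}
Projecting to G, D, B: {(15, z, 29), (18, z, 1), (4, k, 21)}

{(15, z, 29), (18, z, 1), (4, k, 21)}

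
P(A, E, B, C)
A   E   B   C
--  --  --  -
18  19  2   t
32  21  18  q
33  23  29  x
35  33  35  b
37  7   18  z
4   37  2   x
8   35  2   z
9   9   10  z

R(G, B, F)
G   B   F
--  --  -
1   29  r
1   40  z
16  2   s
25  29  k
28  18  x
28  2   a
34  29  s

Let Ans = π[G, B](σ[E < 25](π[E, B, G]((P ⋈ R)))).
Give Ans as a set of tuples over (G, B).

{(1, 29), (16, 2), (25, 29), (28, 18), (28, 2), (34, 29)}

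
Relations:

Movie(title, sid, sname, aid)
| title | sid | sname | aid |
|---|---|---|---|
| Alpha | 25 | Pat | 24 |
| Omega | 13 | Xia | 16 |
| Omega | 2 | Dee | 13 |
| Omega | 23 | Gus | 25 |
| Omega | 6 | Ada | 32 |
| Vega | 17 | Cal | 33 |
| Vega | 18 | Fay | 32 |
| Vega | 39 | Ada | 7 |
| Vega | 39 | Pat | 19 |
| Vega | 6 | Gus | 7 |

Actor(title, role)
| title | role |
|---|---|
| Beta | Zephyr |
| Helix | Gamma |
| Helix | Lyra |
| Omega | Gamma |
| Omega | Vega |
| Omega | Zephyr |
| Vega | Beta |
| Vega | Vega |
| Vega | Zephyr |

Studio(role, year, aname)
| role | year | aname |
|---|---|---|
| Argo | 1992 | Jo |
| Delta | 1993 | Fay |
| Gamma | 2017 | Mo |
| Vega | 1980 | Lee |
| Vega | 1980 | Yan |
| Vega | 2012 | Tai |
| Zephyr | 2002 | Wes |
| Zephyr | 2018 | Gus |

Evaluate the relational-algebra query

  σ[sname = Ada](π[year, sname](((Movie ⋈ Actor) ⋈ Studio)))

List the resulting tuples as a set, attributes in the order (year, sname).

{(1980, Ada), (2002, Ada), (2012, Ada), (2017, Ada), (2018, Ada)}

Joining Movie and Actor on title yields {(Omega, 13, Xia, 16, Gamma), (Omega, 13, Xia, 16, Vega), (Omega, 13, Xia, 16, Zephyr), (Omega, 2, Dee, 13, Gamma), (Omega, 2, Dee, 13, Vega), (Omega, 2, Dee, 13, Zephyr), (Omega, 23, Gus, 25, Gamma), (Omega, 23, Gus, 25, Vega), (Omega, 23, Gus, 25, Zephyr), (Omega, 6, Ada, 32, Gamma), (Omega, 6, Ada, 32, Vega), (Omega, 6, Ada, 32, Zephyr), (Vega, 17, Cal, 33, Beta), (Vega, 17, Cal, 33, Vega), (Vega, 17, Cal, 33, Zephyr), (Vega, 18, Fay, 32, Beta), (Vega, 18, Fay, 32, Vega), (Vega, 18, Fay, 32, Zephyr), (Vega, 39, Ada, 7, Beta), (Vega, 39, Ada, 7, Vega), (Vega, 39, Ada, 7, Zephyr), (Vega, 39, Pat, 19, Beta), (Vega, 39, Pat, 19, Vega), (Vega, 39, Pat, 19, Zephyr), (Vega, 6, Gus, 7, Beta), (Vega, 6, Gus, 7, Vega), (Vega, 6, Gus, 7, Zephyr)}.
Joining (Movie ⋈ Actor) and Studio on role yields {(Omega, 13, Xia, 16, Gamma, 2017, Mo), (Omega, 13, Xia, 16, Vega, 1980, Lee), (Omega, 13, Xia, 16, Vega, 1980, Yan), (Omega, 13, Xia, 16, Vega, 2012, Tai), (Omega, 13, Xia, 16, Zephyr, 2002, Wes), (Omega, 13, Xia, 16, Zephyr, 2018, Gus), (Omega, 2, Dee, 13, Gamma, 2017, Mo), (Omega, 2, Dee, 13, Vega, 1980, Lee), (Omega, 2, Dee, 13, Vega, 1980, Yan), (Omega, 2, Dee, 13, Vega, 2012, Tai), (Omega, 2, Dee, 13, Zephyr, 2002, Wes), (Omega, 2, Dee, 13, Zephyr, 2018, Gus), (Omega, 23, Gus, 25, Gamma, 2017, Mo), (Omega, 23, Gus, 25, Vega, 1980, Lee), (Omega, 23, Gus, 25, Vega, 1980, Yan), (Omega, 23, Gus, 25, Vega, 2012, Tai), (Omega, 23, Gus, 25, Zephyr, 2002, Wes), (Omega, 23, Gus, 25, Zephyr, 2018, Gus), (Omega, 6, Ada, 32, Gamma, 2017, Mo), (Omega, 6, Ada, 32, Vega, 1980, Lee), (Omega, 6, Ada, 32, Vega, 1980, Yan), (Omega, 6, Ada, 32, Vega, 2012, Tai), (Omega, 6, Ada, 32, Zephyr, 2002, Wes), (Omega, 6, Ada, 32, Zephyr, 2018, Gus), (Vega, 17, Cal, 33, Vega, 1980, Lee), (Vega, 17, Cal, 33, Vega, 1980, Yan), (Vega, 17, Cal, 33, Vega, 2012, Tai), (Vega, 17, Cal, 33, Zephyr, 2002, Wes), (Vega, 17, Cal, 33, Zephyr, 2018, Gus), (Vega, 18, Fay, 32, Vega, 1980, Lee), (Vega, 18, Fay, 32, Vega, 1980, Yan), (Vega, 18, Fay, 32, Vega, 2012, Tai), (Vega, 18, Fay, 32, Zephyr, 2002, Wes), (Vega, 18, Fay, 32, Zephyr, 2018, Gus), (Vega, 39, Ada, 7, Vega, 1980, Lee), (Vega, 39, Ada, 7, Vega, 1980, Yan), (Vega, 39, Ada, 7, Vega, 2012, Tai), (Vega, 39, Ada, 7, Zephyr, 2002, Wes), (Vega, 39, Ada, 7, Zephyr, 2018, Gus), (Vega, 39, Pat, 19, Vega, 1980, Lee), (Vega, 39, Pat, 19, Vega, 1980, Yan), (Vega, 39, Pat, 19, Vega, 2012, Tai), (Vega, 39, Pat, 19, Zephyr, 2002, Wes), (Vega, 39, Pat, 19, Zephyr, 2018, Gus), (Vega, 6, Gus, 7, Vega, 1980, Lee), (Vega, 6, Gus, 7, Vega, 1980, Yan), (Vega, 6, Gus, 7, Vega, 2012, Tai), (Vega, 6, Gus, 7, Zephyr, 2002, Wes), (Vega, 6, Gus, 7, Zephyr, 2018, Gus)}.
π_{year, sname} gives {(1980, Ada), (1980, Cal), (1980, Dee), (1980, Fay), (1980, Gus), (1980, Pat), (1980, Xia), (2002, Ada), (2002, Cal), (2002, Dee), (2002, Fay), (2002, Gus), (2002, Pat), (2002, Xia), (2012, Ada), (2012, Cal), (2012, Dee), (2012, Fay), (2012, Gus), (2012, Pat), (2012, Xia), (2017, Ada), (2017, Dee), (2017, Gus), (2017, Xia), (2018, Ada), (2018, Cal), (2018, Dee), (2018, Fay), (2018, Gus), (2018, Pat), (2018, Xia)} (17 duplicate(s) eliminated).
Selection sname = Ada: {(1980, Ada), (2002, Ada), (2012, Ada), (2017, Ada), (2018, Ada)}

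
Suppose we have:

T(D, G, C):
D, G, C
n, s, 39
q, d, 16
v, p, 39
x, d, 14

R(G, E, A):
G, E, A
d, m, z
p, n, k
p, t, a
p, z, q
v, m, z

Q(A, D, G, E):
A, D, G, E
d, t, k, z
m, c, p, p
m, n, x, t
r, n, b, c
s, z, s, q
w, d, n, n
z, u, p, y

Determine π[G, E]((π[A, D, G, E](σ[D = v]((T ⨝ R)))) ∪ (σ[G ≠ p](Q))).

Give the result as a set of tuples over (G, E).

{(b, c), (k, z), (n, n), (p, n), (p, t), (p, z), (s, q), (x, t)}

Joining T and R on G yields {(q, d, 16, m, z), (v, p, 39, n, k), (v, p, 39, t, a), (v, p, 39, z, q), (x, d, 14, m, z)}.
Selection D = v: {(v, p, 39, n, k), (v, p, 39, t, a), (v, p, 39, z, q)}
π_{A, D, G, E} gives {(a, v, p, t), (k, v, p, n), (q, v, p, z)}.
Selection G ≠ p: {(d, t, k, z), (m, n, x, t), (r, n, b, c), (s, z, s, q), (w, d, n, n)}
Taking the union: {(a, v, p, t), (d, t, k, z), (k, v, p, n), (m, n, x, t), (q, v, p, z), (r, n, b, c), (s, z, s, q), (w, d, n, n)}
π_{G, E} gives {(b, c), (k, z), (n, n), (p, n), (p, t), (p, z), (s, q), (x, t)}.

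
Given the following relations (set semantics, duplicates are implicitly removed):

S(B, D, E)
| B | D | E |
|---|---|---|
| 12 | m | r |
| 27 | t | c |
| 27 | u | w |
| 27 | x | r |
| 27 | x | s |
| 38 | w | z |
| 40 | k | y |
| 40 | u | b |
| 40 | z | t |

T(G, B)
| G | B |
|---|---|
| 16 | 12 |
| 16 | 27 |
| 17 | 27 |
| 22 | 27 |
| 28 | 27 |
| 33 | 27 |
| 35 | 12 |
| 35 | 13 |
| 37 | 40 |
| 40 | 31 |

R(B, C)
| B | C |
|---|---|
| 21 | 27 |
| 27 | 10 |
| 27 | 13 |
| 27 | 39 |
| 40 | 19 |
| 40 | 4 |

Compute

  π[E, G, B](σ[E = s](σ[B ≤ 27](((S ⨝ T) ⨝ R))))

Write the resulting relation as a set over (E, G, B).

{(s, 16, 27), (s, 17, 27), (s, 22, 27), (s, 28, 27), (s, 33, 27)}

Joining S and T on B yields {(12, m, r, 16), (12, m, r, 35), (27, t, c, 16), (27, t, c, 17), (27, t, c, 22), (27, t, c, 28), (27, t, c, 33), (27, u, w, 16), (27, u, w, 17), (27, u, w, 22), (27, u, w, 28), (27, u, w, 33), (27, x, r, 16), (27, x, r, 17), (27, x, r, 22), (27, x, r, 28), (27, x, r, 33), (27, x, s, 16), (27, x, s, 17), (27, x, s, 22), (27, x, s, 28), (27, x, s, 33), (40, k, y, 37), (40, u, b, 37), (40, z, t, 37)}.
Joining (S ⨝ T) and R on B yields {(27, t, c, 16, 10), (27, t, c, 16, 13), (27, t, c, 16, 39), (27, t, c, 17, 10), (27, t, c, 17, 13), (27, t, c, 17, 39), (27, t, c, 22, 10), (27, t, c, 22, 13), (27, t, c, 22, 39), (27, t, c, 28, 10), (27, t, c, 28, 13), (27, t, c, 28, 39), (27, t, c, 33, 10), (27, t, c, 33, 13), (27, t, c, 33, 39), (27, u, w, 16, 10), (27, u, w, 16, 13), (27, u, w, 16, 39), (27, u, w, 17, 10), (27, u, w, 17, 13), (27, u, w, 17, 39), (27, u, w, 22, 10), (27, u, w, 22, 13), (27, u, w, 22, 39), (27, u, w, 28, 10), (27, u, w, 28, 13), (27, u, w, 28, 39), (27, u, w, 33, 10), (27, u, w, 33, 13), (27, u, w, 33, 39), (27, x, r, 16, 10), (27, x, r, 16, 13), (27, x, r, 16, 39), (27, x, r, 17, 10), (27, x, r, 17, 13), (27, x, r, 17, 39), (27, x, r, 22, 10), (27, x, r, 22, 13), (27, x, r, 22, 39), (27, x, r, 28, 10), (27, x, r, 28, 13), (27, x, r, 28, 39), (27, x, r, 33, 10), (27, x, r, 33, 13), (27, x, r, 33, 39), (27, x, s, 16, 10), (27, x, s, 16, 13), (27, x, s, 16, 39), (27, x, s, 17, 10), (27, x, s, 17, 13), (27, x, s, 17, 39), (27, x, s, 22, 10), (27, x, s, 22, 13), (27, x, s, 22, 39), (27, x, s, 28, 10), (27, x, s, 28, 13), (27, x, s, 28, 39), (27, x, s, 33, 10), (27, x, s, 33, 13), (27, x, s, 33, 39), (40, k, y, 37, 19), (40, k, y, 37, 4), (40, u, b, 37, 19), (40, u, b, 37, 4), (40, z, t, 37, 19), (40, z, t, 37, 4)}.
Filtering on B ≤ 27 leaves {(27, t, c, 16, 10), (27, t, c, 16, 13), (27, t, c, 16, 39), (27, t, c, 17, 10), (27, t, c, 17, 13), (27, t, c, 17, 39), (27, t, c, 22, 10), (27, t, c, 22, 13), (27, t, c, 22, 39), (27, t, c, 28, 10), (27, t, c, 28, 13), (27, t, c, 28, 39), (27, t, c, 33, 10), (27, t, c, 33, 13), (27, t, c, 33, 39), (27, u, w, 16, 10), (27, u, w, 16, 13), (27, u, w, 16, 39), (27, u, w, 17, 10), (27, u, w, 17, 13), (27, u, w, 17, 39), (27, u, w, 22, 10), (27, u, w, 22, 13), (27, u, w, 22, 39), (27, u, w, 28, 10), (27, u, w, 28, 13), (27, u, w, 28, 39), (27, u, w, 33, 10), (27, u, w, 33, 13), (27, u, w, 33, 39), (27, x, r, 16, 10), (27, x, r, 16, 13), (27, x, r, 16, 39), (27, x, r, 17, 10), (27, x, r, 17, 13), (27, x, r, 17, 39), (27, x, r, 22, 10), (27, x, r, 22, 13), (27, x, r, 22, 39), (27, x, r, 28, 10), (27, x, r, 28, 13), (27, x, r, 28, 39), (27, x, r, 33, 10), (27, x, r, 33, 13), (27, x, r, 33, 39), (27, x, s, 16, 10), (27, x, s, 16, 13), (27, x, s, 16, 39), (27, x, s, 17, 10), (27, x, s, 17, 13), (27, x, s, 17, 39), (27, x, s, 22, 10), (27, x, s, 22, 13), (27, x, s, 22, 39), (27, x, s, 28, 10), (27, x, s, 28, 13), (27, x, s, 28, 39), (27, x, s, 33, 10), (27, x, s, 33, 13), (27, x, s, 33, 39)}.
Filtering on E = s leaves {(27, x, s, 16, 10), (27, x, s, 16, 13), (27, x, s, 16, 39), (27, x, s, 17, 10), (27, x, s, 17, 13), (27, x, s, 17, 39), (27, x, s, 22, 10), (27, x, s, 22, 13), (27, x, s, 22, 39), (27, x, s, 28, 10), (27, x, s, 28, 13), (27, x, s, 28, 39), (27, x, s, 33, 10), (27, x, s, 33, 13), (27, x, s, 33, 39)}.
Keep only column(s) E, G, B (10 duplicate(s) eliminated): {(s, 16, 27), (s, 17, 27), (s, 22, 27), (s, 28, 27), (s, 33, 27)}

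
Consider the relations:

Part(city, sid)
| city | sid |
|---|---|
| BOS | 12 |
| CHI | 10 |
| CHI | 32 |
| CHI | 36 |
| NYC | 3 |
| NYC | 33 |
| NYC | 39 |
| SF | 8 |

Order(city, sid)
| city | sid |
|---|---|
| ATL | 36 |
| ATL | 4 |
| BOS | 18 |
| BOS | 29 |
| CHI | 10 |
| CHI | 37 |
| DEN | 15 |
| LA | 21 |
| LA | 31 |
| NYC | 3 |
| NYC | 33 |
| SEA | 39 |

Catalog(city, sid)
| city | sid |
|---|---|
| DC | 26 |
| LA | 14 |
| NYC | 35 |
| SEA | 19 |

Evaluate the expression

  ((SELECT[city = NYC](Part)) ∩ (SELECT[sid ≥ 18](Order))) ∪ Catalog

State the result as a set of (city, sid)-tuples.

{(DC, 26), (LA, 14), (NYC, 33), (NYC, 35), (SEA, 19)}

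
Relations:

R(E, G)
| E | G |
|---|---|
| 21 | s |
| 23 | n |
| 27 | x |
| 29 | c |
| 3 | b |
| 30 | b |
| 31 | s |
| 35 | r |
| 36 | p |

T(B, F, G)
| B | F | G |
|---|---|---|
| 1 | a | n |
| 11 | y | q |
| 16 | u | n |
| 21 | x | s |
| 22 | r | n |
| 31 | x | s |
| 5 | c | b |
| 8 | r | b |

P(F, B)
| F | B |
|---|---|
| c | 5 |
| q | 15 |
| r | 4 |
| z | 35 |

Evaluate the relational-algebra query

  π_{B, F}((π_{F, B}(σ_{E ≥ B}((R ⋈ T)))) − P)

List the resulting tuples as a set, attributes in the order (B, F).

Natural join on G: {(21, s, 21, x), (21, s, 31, x), (23, n, 1, a), (23, n, 16, u), (23, n, 22, r), (3, b, 5, c), (3, b, 8, r), (30, b, 5, c), (30, b, 8, r), (31, s, 21, x), (31, s, 31, x)}
Apply σ_{E ≥ B}; surviving tuples: {(21, s, 21, x), (23, n, 1, a), (23, n, 16, u), (23, n, 22, r), (30, b, 5, c), (30, b, 8, r), (31, s, 21, x), (31, s, 31, x)}
Keep only column(s) F, B (1 duplicate(s) eliminated): {(a, 1), (c, 5), (r, 22), (r, 8), (u, 16), (x, 21), (x, 31)}
Set difference of the two operands is {(a, 1), (r, 22), (r, 8), (u, 16), (x, 21), (x, 31)}.
Keep only column(s) B, F: {(1, a), (16, u), (21, x), (22, r), (31, x), (8, r)}

{(1, a), (16, u), (21, x), (22, r), (31, x), (8, r)}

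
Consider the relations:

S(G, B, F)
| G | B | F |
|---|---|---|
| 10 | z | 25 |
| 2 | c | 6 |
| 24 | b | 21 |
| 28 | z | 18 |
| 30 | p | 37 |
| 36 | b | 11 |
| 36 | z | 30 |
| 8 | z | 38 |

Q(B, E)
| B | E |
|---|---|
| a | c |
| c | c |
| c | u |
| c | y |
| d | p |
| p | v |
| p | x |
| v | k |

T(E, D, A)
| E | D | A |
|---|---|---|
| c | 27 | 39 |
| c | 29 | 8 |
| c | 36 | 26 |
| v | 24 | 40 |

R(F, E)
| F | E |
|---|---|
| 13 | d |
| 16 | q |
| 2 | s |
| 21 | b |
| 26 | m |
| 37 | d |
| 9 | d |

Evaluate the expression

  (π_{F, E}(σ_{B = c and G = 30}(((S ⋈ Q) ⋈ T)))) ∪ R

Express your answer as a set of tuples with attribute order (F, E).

{(13, d), (16, q), (2, s), (21, b), (26, m), (37, d), (9, d)}

Joining S and Q on B yields {(2, c, 6, c), (2, c, 6, u), (2, c, 6, y), (30, p, 37, v), (30, p, 37, x)}.
Joining (S ⋈ Q) and T on E yields {(2, c, 6, c, 27, 39), (2, c, 6, c, 29, 8), (2, c, 6, c, 36, 26), (30, p, 37, v, 24, 40)}.
Selection B = c and G = 30: {}
Projecting to F, E: {}
Set union of the two operands is {(13, d), (16, q), (2, s), (21, b), (26, m), (37, d), (9, d)}.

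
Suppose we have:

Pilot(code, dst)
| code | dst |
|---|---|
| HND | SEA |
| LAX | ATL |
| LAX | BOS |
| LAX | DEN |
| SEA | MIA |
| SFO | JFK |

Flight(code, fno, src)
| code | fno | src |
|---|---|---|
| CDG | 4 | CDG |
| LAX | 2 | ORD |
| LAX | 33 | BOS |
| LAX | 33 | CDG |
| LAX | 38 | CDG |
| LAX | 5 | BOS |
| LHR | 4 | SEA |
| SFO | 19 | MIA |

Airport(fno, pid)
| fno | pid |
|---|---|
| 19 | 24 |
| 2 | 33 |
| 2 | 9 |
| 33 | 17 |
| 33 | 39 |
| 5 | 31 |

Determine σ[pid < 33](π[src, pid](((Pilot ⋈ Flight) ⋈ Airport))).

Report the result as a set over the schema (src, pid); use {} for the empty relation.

{(BOS, 17), (BOS, 31), (CDG, 17), (MIA, 24), (ORD, 9)}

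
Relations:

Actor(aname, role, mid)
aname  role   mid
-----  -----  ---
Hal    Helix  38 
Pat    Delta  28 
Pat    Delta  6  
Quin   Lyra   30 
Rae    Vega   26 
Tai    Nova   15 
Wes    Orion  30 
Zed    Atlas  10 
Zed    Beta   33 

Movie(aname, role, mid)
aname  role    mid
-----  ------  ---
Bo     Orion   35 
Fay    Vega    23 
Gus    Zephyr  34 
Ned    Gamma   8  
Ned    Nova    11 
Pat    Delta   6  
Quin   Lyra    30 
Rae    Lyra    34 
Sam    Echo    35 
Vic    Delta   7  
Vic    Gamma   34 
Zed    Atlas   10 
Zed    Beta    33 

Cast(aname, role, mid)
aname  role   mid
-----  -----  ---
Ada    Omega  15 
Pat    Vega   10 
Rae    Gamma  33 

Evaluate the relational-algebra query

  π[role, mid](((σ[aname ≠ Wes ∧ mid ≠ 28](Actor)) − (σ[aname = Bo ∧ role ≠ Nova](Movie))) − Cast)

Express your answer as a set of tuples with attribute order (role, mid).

Selection aname ≠ Wes ∧ mid ≠ 28: {(Hal, Helix, 38), (Pat, Delta, 6), (Quin, Lyra, 30), (Rae, Vega, 26), (Tai, Nova, 15), (Zed, Atlas, 10), (Zed, Beta, 33)}
Selection aname = Bo ∧ role ≠ Nova: {(Bo, Orion, 35)}
Set difference of the two operands is {(Hal, Helix, 38), (Pat, Delta, 6), (Quin, Lyra, 30), (Rae, Vega, 26), (Tai, Nova, 15), (Zed, Atlas, 10), (Zed, Beta, 33)}.
Set difference of the two operands is {(Hal, Helix, 38), (Pat, Delta, 6), (Quin, Lyra, 30), (Rae, Vega, 26), (Tai, Nova, 15), (Zed, Atlas, 10), (Zed, Beta, 33)}.
Keep only column(s) role, mid: {(Atlas, 10), (Beta, 33), (Delta, 6), (Helix, 38), (Lyra, 30), (Nova, 15), (Vega, 26)}

{(Atlas, 10), (Beta, 33), (Delta, 6), (Helix, 38), (Lyra, 30), (Nova, 15), (Vega, 26)}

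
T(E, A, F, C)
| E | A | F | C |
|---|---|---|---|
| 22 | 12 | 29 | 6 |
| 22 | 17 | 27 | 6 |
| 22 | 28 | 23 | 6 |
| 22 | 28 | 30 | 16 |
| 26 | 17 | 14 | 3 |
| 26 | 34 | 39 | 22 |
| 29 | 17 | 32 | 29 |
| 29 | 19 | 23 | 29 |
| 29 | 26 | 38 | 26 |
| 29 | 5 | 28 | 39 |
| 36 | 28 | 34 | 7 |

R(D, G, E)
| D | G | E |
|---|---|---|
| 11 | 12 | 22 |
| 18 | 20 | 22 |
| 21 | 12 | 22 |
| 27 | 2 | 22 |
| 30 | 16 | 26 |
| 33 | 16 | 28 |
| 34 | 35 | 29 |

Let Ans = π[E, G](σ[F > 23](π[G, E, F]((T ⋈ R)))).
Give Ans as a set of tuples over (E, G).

{(22, 12), (22, 2), (22, 20), (26, 16), (29, 35)}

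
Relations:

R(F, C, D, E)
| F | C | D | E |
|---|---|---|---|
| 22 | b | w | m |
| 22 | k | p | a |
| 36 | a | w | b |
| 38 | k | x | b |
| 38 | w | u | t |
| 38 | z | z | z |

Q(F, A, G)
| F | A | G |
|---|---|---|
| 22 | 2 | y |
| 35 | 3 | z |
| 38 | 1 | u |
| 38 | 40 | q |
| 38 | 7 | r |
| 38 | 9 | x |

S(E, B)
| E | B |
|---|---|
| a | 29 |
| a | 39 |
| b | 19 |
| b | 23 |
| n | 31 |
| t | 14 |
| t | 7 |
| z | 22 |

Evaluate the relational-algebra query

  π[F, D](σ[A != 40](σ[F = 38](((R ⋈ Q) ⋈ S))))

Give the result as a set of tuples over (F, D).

{(38, u), (38, x), (38, z)}

R ⋈ Q (natural join on F): {(22, b, w, m, 2, y), (22, k, p, a, 2, y), (38, k, x, b, 1, u), (38, k, x, b, 40, q), (38, k, x, b, 7, r), (38, k, x, b, 9, x), (38, w, u, t, 1, u), (38, w, u, t, 40, q), (38, w, u, t, 7, r), (38, w, u, t, 9, x), (38, z, z, z, 1, u), (38, z, z, z, 40, q), (38, z, z, z, 7, r), (38, z, z, z, 9, x)}
(R ⋈ Q) ⋈ S (natural join on E): {(22, k, p, a, 2, y, 29), (22, k, p, a, 2, y, 39), (38, k, x, b, 1, u, 19), (38, k, x, b, 1, u, 23), (38, k, x, b, 40, q, 19), (38, k, x, b, 40, q, 23), (38, k, x, b, 7, r, 19), (38, k, x, b, 7, r, 23), (38, k, x, b, 9, x, 19), (38, k, x, b, 9, x, 23), (38, w, u, t, 1, u, 14), (38, w, u, t, 1, u, 7), (38, w, u, t, 40, q, 14), (38, w, u, t, 40, q, 7), (38, w, u, t, 7, r, 14), (38, w, u, t, 7, r, 7), (38, w, u, t, 9, x, 14), (38, w, u, t, 9, x, 7), (38, z, z, z, 1, u, 22), (38, z, z, z, 40, q, 22), (38, z, z, z, 7, r, 22), (38, z, z, z, 9, x, 22)}
Apply σ_{F = 38}; surviving tuples: {(38, k, x, b, 1, u, 19), (38, k, x, b, 1, u, 23), (38, k, x, b, 40, q, 19), (38, k, x, b, 40, q, 23), (38, k, x, b, 7, r, 19), (38, k, x, b, 7, r, 23), (38, k, x, b, 9, x, 19), (38, k, x, b, 9, x, 23), (38, w, u, t, 1, u, 14), (38, w, u, t, 1, u, 7), (38, w, u, t, 40, q, 14), (38, w, u, t, 40, q, 7), (38, w, u, t, 7, r, 14), (38, w, u, t, 7, r, 7), (38, w, u, t, 9, x, 14), (38, w, u, t, 9, x, 7), (38, z, z, z, 1, u, 22), (38, z, z, z, 40, q, 22), (38, z, z, z, 7, r, 22), (38, z, z, z, 9, x, 22)}
Apply σ_{A != 40}; surviving tuples: {(38, k, x, b, 1, u, 19), (38, k, x, b, 1, u, 23), (38, k, x, b, 7, r, 19), (38, k, x, b, 7, r, 23), (38, k, x, b, 9, x, 19), (38, k, x, b, 9, x, 23), (38, w, u, t, 1, u, 14), (38, w, u, t, 1, u, 7), (38, w, u, t, 7, r, 14), (38, w, u, t, 7, r, 7), (38, w, u, t, 9, x, 14), (38, w, u, t, 9, x, 7), (38, z, z, z, 1, u, 22), (38, z, z, z, 7, r, 22), (38, z, z, z, 9, x, 22)}
π[F, D]: project onto (F, D) (12 duplicate(s) eliminated) → {(38, u), (38, x), (38, z)}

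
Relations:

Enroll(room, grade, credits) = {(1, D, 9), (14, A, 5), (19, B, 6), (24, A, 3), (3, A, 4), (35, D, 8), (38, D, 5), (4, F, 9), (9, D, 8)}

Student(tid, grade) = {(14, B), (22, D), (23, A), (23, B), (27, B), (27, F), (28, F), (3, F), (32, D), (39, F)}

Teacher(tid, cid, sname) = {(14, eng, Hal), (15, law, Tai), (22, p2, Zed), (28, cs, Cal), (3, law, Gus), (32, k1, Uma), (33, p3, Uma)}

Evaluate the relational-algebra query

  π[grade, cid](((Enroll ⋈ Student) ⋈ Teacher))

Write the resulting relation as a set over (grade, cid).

Enroll ⋈ Student (natural join on grade): {(1, D, 9, 22), (1, D, 9, 32), (14, A, 5, 23), (19, B, 6, 14), (19, B, 6, 23), (19, B, 6, 27), (24, A, 3, 23), (3, A, 4, 23), (35, D, 8, 22), (35, D, 8, 32), (38, D, 5, 22), (38, D, 5, 32), (4, F, 9, 27), (4, F, 9, 28), (4, F, 9, 3), (4, F, 9, 39), (9, D, 8, 22), (9, D, 8, 32)}
(Enroll ⋈ Student) ⋈ Teacher (natural join on tid): {(1, D, 9, 22, p2, Zed), (1, D, 9, 32, k1, Uma), (19, B, 6, 14, eng, Hal), (35, D, 8, 22, p2, Zed), (35, D, 8, 32, k1, Uma), (38, D, 5, 22, p2, Zed), (38, D, 5, 32, k1, Uma), (4, F, 9, 28, cs, Cal), (4, F, 9, 3, law, Gus), (9, D, 8, 22, p2, Zed), (9, D, 8, 32, k1, Uma)}
Keep only column(s) grade, cid (6 duplicate(s) eliminated): {(B, eng), (D, k1), (D, p2), (F, cs), (F, law)}

{(B, eng), (D, k1), (D, p2), (F, cs), (F, law)}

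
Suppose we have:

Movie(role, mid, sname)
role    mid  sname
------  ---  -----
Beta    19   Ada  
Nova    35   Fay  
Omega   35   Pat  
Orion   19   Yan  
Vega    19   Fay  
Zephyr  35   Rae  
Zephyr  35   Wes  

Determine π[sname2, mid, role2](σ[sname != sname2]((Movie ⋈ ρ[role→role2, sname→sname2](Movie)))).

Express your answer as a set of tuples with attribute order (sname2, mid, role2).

ρ[role→role2, sname→sname2]: schema becomes (role2, mid, sname2); tuples unchanged.
Movie ⋈ ρ[role→role2, sname→sname2](Movie) (natural join on mid): {(Beta, 19, Ada, Beta, Ada), (Beta, 19, Ada, Orion, Yan), (Beta, 19, Ada, Vega, Fay), (Nova, 35, Fay, Nova, Fay), (Nova, 35, Fay, Omega, Pat), (Nova, 35, Fay, Zephyr, Rae), (Nova, 35, Fay, Zephyr, Wes), (Omega, 35, Pat, Nova, Fay), (Omega, 35, Pat, Omega, Pat), (Omega, 35, Pat, Zephyr, Rae), (Omega, 35, Pat, Zephyr, Wes), (Orion, 19, Yan, Beta, Ada), (Orion, 19, Yan, Orion, Yan), (Orion, 19, Yan, Vega, Fay), (Vega, 19, Fay, Beta, Ada), (Vega, 19, Fay, Orion, Yan), (Vega, 19, Fay, Vega, Fay), (Zephyr, 35, Rae, Nova, Fay), (Zephyr, 35, Rae, Omega, Pat), (Zephyr, 35, Rae, Zephyr, Rae), (Zephyr, 35, Rae, Zephyr, Wes), (Zephyr, 35, Wes, Nova, Fay), (Zephyr, 35, Wes, Omega, Pat), (Zephyr, 35, Wes, Zephyr, Rae), (Zephyr, 35, Wes, Zephyr, Wes)}
Selection sname != sname2: {(Beta, 19, Ada, Orion, Yan), (Beta, 19, Ada, Vega, Fay), (Nova, 35, Fay, Omega, Pat), (Nova, 35, Fay, Zephyr, Rae), (Nova, 35, Fay, Zephyr, Wes), (Omega, 35, Pat, Nova, Fay), (Omega, 35, Pat, Zephyr, Rae), (Omega, 35, Pat, Zephyr, Wes), (Orion, 19, Yan, Beta, Ada), (Orion, 19, Yan, Vega, Fay), (Vega, 19, Fay, Beta, Ada), (Vega, 19, Fay, Orion, Yan), (Zephyr, 35, Rae, Nova, Fay), (Zephyr, 35, Rae, Omega, Pat), (Zephyr, 35, Rae, Zephyr, Wes), (Zephyr, 35, Wes, Nova, Fay), (Zephyr, 35, Wes, Omega, Pat), (Zephyr, 35, Wes, Zephyr, Rae)}
π[sname2, mid, role2]: project onto (sname2, mid, role2) (11 duplicate(s) eliminated) → {(Ada, 19, Beta), (Fay, 19, Vega), (Fay, 35, Nova), (Pat, 35, Omega), (Rae, 35, Zephyr), (Wes, 35, Zephyr), (Yan, 19, Orion)}

{(Ada, 19, Beta), (Fay, 19, Vega), (Fay, 35, Nova), (Pat, 35, Omega), (Rae, 35, Zephyr), (Wes, 35, Zephyr), (Yan, 19, Orion)}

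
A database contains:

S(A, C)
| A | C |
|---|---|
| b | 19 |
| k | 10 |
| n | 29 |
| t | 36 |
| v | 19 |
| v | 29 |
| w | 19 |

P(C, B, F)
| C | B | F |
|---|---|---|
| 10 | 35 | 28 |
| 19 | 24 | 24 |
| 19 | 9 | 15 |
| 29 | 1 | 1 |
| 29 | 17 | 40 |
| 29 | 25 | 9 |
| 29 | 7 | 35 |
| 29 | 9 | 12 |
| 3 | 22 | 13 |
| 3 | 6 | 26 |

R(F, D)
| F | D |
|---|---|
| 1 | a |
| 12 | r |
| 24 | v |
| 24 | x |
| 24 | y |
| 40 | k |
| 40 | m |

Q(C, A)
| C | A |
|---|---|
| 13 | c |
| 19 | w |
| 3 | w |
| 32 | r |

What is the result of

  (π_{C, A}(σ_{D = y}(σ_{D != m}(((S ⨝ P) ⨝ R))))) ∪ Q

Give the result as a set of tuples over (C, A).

{(13, c), (19, b), (19, v), (19, w), (3, w), (32, r)}

Joining S and P on C yields {(b, 19, 24, 24), (b, 19, 9, 15), (k, 10, 35, 28), (n, 29, 1, 1), (n, 29, 17, 40), (n, 29, 25, 9), (n, 29, 7, 35), (n, 29, 9, 12), (v, 19, 24, 24), (v, 19, 9, 15), (v, 29, 1, 1), (v, 29, 17, 40), (v, 29, 25, 9), (v, 29, 7, 35), (v, 29, 9, 12), (w, 19, 24, 24), (w, 19, 9, 15)}.
Joining (S ⨝ P) and R on F yields {(b, 19, 24, 24, v), (b, 19, 24, 24, x), (b, 19, 24, 24, y), (n, 29, 1, 1, a), (n, 29, 17, 40, k), (n, 29, 17, 40, m), (n, 29, 9, 12, r), (v, 19, 24, 24, v), (v, 19, 24, 24, x), (v, 19, 24, 24, y), (v, 29, 1, 1, a), (v, 29, 17, 40, k), (v, 29, 17, 40, m), (v, 29, 9, 12, r), (w, 19, 24, 24, v), (w, 19, 24, 24, x), (w, 19, 24, 24, y)}.
Filtering on D != m leaves {(b, 19, 24, 24, v), (b, 19, 24, 24, x), (b, 19, 24, 24, y), (n, 29, 1, 1, a), (n, 29, 17, 40, k), (n, 29, 9, 12, r), (v, 19, 24, 24, v), (v, 19, 24, 24, x), (v, 19, 24, 24, y), (v, 29, 1, 1, a), (v, 29, 17, 40, k), (v, 29, 9, 12, r), (w, 19, 24, 24, v), (w, 19, 24, 24, x), (w, 19, 24, 24, y)}.
Filtering on D = y leaves {(b, 19, 24, 24, y), (v, 19, 24, 24, y), (w, 19, 24, 24, y)}.
π[C, A]: project onto (C, A) → {(19, b), (19, v), (19, w)}
Taking the union: {(13, c), (19, b), (19, v), (19, w), (3, w), (32, r)}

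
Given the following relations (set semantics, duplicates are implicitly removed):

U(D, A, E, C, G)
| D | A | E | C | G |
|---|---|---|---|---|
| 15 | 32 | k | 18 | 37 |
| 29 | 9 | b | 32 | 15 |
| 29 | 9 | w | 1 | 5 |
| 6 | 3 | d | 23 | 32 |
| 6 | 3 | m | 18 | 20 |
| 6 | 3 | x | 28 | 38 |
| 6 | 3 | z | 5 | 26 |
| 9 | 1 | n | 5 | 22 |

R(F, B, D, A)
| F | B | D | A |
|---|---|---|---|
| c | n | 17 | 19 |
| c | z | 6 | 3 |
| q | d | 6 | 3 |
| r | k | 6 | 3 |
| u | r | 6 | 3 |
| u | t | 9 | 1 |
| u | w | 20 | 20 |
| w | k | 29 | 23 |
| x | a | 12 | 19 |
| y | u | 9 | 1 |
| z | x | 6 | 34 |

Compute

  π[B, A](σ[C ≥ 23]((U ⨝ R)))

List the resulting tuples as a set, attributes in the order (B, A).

{(d, 3), (k, 3), (r, 3), (z, 3)}

U ⋈ R (natural join on D, A): {(6, 3, d, 23, 32, c, z), (6, 3, d, 23, 32, q, d), (6, 3, d, 23, 32, r, k), (6, 3, d, 23, 32, u, r), (6, 3, m, 18, 20, c, z), (6, 3, m, 18, 20, q, d), (6, 3, m, 18, 20, r, k), (6, 3, m, 18, 20, u, r), (6, 3, x, 28, 38, c, z), (6, 3, x, 28, 38, q, d), (6, 3, x, 28, 38, r, k), (6, 3, x, 28, 38, u, r), (6, 3, z, 5, 26, c, z), (6, 3, z, 5, 26, q, d), (6, 3, z, 5, 26, r, k), (6, 3, z, 5, 26, u, r), (9, 1, n, 5, 22, u, t), (9, 1, n, 5, 22, y, u)}
σ[C ≥ 23]: keep tuples satisfying C ≥ 23 → {(6, 3, d, 23, 32, c, z), (6, 3, d, 23, 32, q, d), (6, 3, d, 23, 32, r, k), (6, 3, d, 23, 32, u, r), (6, 3, x, 28, 38, c, z), (6, 3, x, 28, 38, q, d), (6, 3, x, 28, 38, r, k), (6, 3, x, 28, 38, u, r)}
π_{B, A} gives {(d, 3), (k, 3), (r, 3), (z, 3)} (4 duplicate(s) eliminated).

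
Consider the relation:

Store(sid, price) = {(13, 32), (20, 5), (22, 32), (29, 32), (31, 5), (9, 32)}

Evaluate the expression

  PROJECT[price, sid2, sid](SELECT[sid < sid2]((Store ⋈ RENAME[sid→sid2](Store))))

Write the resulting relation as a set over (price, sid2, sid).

{(32, 13, 9), (32, 22, 13), (32, 22, 9), (32, 29, 13), (32, 29, 22), (32, 29, 9), (5, 31, 20)}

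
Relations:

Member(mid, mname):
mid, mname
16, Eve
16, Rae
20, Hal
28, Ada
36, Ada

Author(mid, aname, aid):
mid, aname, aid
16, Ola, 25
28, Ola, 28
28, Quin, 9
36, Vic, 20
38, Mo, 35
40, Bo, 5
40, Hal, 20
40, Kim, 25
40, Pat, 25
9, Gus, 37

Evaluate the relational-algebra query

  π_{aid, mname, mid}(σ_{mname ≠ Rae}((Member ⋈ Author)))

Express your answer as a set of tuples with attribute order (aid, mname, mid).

{(20, Ada, 36), (25, Eve, 16), (28, Ada, 28), (9, Ada, 28)}

Natural join on mid: {(16, Eve, Ola, 25), (16, Rae, Ola, 25), (28, Ada, Ola, 28), (28, Ada, Quin, 9), (36, Ada, Vic, 20)}
σ[mname ≠ Rae]: keep tuples satisfying mname ≠ Rae → {(16, Eve, Ola, 25), (28, Ada, Ola, 28), (28, Ada, Quin, 9), (36, Ada, Vic, 20)}
π[aid, mname, mid]: project onto (aid, mname, mid) → {(20, Ada, 36), (25, Eve, 16), (28, Ada, 28), (9, Ada, 28)}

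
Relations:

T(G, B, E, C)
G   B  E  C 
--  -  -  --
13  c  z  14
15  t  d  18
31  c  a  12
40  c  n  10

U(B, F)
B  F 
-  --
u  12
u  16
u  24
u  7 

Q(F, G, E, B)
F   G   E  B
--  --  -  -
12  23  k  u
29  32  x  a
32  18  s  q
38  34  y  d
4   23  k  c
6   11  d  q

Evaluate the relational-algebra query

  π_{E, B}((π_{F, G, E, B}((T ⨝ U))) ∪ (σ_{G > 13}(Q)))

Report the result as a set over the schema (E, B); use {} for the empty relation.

{(k, c), (k, u), (s, q), (x, a), (y, d)}

Joining T and U on B yields {}.
π[F, G, E, B]: project onto (F, G, E, B) → {}
Selection G > 13: {(12, 23, k, u), (29, 32, x, a), (32, 18, s, q), (38, 34, y, d), (4, 23, k, c)}
Taking the union: {(12, 23, k, u), (29, 32, x, a), (32, 18, s, q), (38, 34, y, d), (4, 23, k, c)}
π[E, B]: project onto (E, B) → {(k, c), (k, u), (s, q), (x, a), (y, d)}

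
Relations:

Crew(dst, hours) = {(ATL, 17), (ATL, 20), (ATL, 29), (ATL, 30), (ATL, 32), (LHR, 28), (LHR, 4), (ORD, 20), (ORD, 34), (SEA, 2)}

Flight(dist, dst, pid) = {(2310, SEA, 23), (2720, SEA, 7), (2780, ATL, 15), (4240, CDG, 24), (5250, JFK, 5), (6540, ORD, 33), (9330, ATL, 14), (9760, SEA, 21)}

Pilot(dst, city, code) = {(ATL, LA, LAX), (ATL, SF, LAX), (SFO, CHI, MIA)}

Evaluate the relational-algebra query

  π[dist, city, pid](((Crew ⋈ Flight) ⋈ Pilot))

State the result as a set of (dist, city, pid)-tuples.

{(2780, LA, 15), (2780, SF, 15), (9330, LA, 14), (9330, SF, 14)}

Joining Crew and Flight on dst yields {(ATL, 17, 2780, 15), (ATL, 17, 9330, 14), (ATL, 20, 2780, 15), (ATL, 20, 9330, 14), (ATL, 29, 2780, 15), (ATL, 29, 9330, 14), (ATL, 30, 2780, 15), (ATL, 30, 9330, 14), (ATL, 32, 2780, 15), (ATL, 32, 9330, 14), (ORD, 20, 6540, 33), (ORD, 34, 6540, 33), (SEA, 2, 2310, 23), (SEA, 2, 2720, 7), (SEA, 2, 9760, 21)}.
Joining (Crew ⋈ Flight) and Pilot on dst yields {(ATL, 17, 2780, 15, LA, LAX), (ATL, 17, 2780, 15, SF, LAX), (ATL, 17, 9330, 14, LA, LAX), (ATL, 17, 9330, 14, SF, LAX), (ATL, 20, 2780, 15, LA, LAX), (ATL, 20, 2780, 15, SF, LAX), (ATL, 20, 9330, 14, LA, LAX), (ATL, 20, 9330, 14, SF, LAX), (ATL, 29, 2780, 15, LA, LAX), (ATL, 29, 2780, 15, SF, LAX), (ATL, 29, 9330, 14, LA, LAX), (ATL, 29, 9330, 14, SF, LAX), (ATL, 30, 2780, 15, LA, LAX), (ATL, 30, 2780, 15, SF, LAX), (ATL, 30, 9330, 14, LA, LAX), (ATL, 30, 9330, 14, SF, LAX), (ATL, 32, 2780, 15, LA, LAX), (ATL, 32, 2780, 15, SF, LAX), (ATL, 32, 9330, 14, LA, LAX), (ATL, 32, 9330, 14, SF, LAX)}.
Keep only column(s) dist, city, pid (16 duplicate(s) eliminated): {(2780, LA, 15), (2780, SF, 15), (9330, LA, 14), (9330, SF, 14)}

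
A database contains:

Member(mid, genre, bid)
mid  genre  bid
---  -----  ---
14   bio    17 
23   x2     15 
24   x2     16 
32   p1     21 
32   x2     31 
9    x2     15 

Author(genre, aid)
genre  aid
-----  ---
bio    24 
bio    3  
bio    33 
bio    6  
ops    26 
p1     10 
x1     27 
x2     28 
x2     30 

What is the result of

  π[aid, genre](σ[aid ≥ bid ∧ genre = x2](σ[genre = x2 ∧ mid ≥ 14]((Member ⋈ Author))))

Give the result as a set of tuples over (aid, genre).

Natural join on genre: {(14, bio, 17, 24), (14, bio, 17, 3), (14, bio, 17, 33), (14, bio, 17, 6), (23, x2, 15, 28), (23, x2, 15, 30), (24, x2, 16, 28), (24, x2, 16, 30), (32, p1, 21, 10), (32, x2, 31, 28), (32, x2, 31, 30), (9, x2, 15, 28), (9, x2, 15, 30)}
Selection genre = x2 ∧ mid ≥ 14: {(23, x2, 15, 28), (23, x2, 15, 30), (24, x2, 16, 28), (24, x2, 16, 30), (32, x2, 31, 28), (32, x2, 31, 30)}
Selection aid ≥ bid ∧ genre = x2: {(23, x2, 15, 28), (23, x2, 15, 30), (24, x2, 16, 28), (24, x2, 16, 30)}
Keep only column(s) aid, genre (2 duplicate(s) eliminated): {(28, x2), (30, x2)}

{(28, x2), (30, x2)}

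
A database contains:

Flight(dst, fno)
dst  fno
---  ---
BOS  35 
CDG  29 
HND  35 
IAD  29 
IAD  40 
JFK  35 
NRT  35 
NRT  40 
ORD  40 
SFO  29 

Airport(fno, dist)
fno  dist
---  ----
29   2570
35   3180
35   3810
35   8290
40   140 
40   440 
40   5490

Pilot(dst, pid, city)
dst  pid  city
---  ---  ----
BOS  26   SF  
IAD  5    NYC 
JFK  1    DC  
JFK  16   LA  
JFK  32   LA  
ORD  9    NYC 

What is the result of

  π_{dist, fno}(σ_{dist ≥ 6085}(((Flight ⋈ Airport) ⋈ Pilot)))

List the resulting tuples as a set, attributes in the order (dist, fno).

Flight ⋈ Airport (natural join on fno): {(BOS, 35, 3180), (BOS, 35, 3810), (BOS, 35, 8290), (CDG, 29, 2570), (HND, 35, 3180), (HND, 35, 3810), (HND, 35, 8290), (IAD, 29, 2570), (IAD, 40, 140), (IAD, 40, 440), (IAD, 40, 5490), (JFK, 35, 3180), (JFK, 35, 3810), (JFK, 35, 8290), (NRT, 35, 3180), (NRT, 35, 3810), (NRT, 35, 8290), (NRT, 40, 140), (NRT, 40, 440), (NRT, 40, 5490), (ORD, 40, 140), (ORD, 40, 440), (ORD, 40, 5490), (SFO, 29, 2570)}
(Flight ⋈ Airport) ⋈ Pilot (natural join on dst): {(BOS, 35, 3180, 26, SF), (BOS, 35, 3810, 26, SF), (BOS, 35, 8290, 26, SF), (IAD, 29, 2570, 5, NYC), (IAD, 40, 140, 5, NYC), (IAD, 40, 440, 5, NYC), (IAD, 40, 5490, 5, NYC), (JFK, 35, 3180, 1, DC), (JFK, 35, 3180, 16, LA), (JFK, 35, 3180, 32, LA), (JFK, 35, 3810, 1, DC), (JFK, 35, 3810, 16, LA), (JFK, 35, 3810, 32, LA), (JFK, 35, 8290, 1, DC), (JFK, 35, 8290, 16, LA), (JFK, 35, 8290, 32, LA), (ORD, 40, 140, 9, NYC), (ORD, 40, 440, 9, NYC), (ORD, 40, 5490, 9, NYC)}
Filtering on dist ≥ 6085 leaves {(BOS, 35, 8290, 26, SF), (JFK, 35, 8290, 1, DC), (JFK, 35, 8290, 16, LA), (JFK, 35, 8290, 32, LA)}.
Keep only column(s) dist, fno (3 duplicate(s) eliminated): {(8290, 35)}

{(8290, 35)}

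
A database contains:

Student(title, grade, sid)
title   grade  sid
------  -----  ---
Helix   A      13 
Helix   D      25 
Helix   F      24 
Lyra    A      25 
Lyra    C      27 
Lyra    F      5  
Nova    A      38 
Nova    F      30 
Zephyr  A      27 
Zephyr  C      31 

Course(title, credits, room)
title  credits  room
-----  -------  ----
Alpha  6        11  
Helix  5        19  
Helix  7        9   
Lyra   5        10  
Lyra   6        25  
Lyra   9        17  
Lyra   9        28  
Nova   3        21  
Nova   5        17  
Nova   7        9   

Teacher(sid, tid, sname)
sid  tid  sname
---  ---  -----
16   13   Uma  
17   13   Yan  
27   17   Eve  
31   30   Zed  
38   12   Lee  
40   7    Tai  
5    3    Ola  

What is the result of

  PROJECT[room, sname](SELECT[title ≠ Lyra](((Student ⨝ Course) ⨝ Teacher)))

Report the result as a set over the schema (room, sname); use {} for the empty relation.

Joining Student and Course on title yields {(Helix, A, 13, 5, 19), (Helix, A, 13, 7, 9), (Helix, D, 25, 5, 19), (Helix, D, 25, 7, 9), (Helix, F, 24, 5, 19), (Helix, F, 24, 7, 9), (Lyra, A, 25, 5, 10), (Lyra, A, 25, 6, 25), (Lyra, A, 25, 9, 17), (Lyra, A, 25, 9, 28), (Lyra, C, 27, 5, 10), (Lyra, C, 27, 6, 25), (Lyra, C, 27, 9, 17), (Lyra, C, 27, 9, 28), (Lyra, F, 5, 5, 10), (Lyra, F, 5, 6, 25), (Lyra, F, 5, 9, 17), (Lyra, F, 5, 9, 28), (Nova, A, 38, 3, 21), (Nova, A, 38, 5, 17), (Nova, A, 38, 7, 9), (Nova, F, 30, 3, 21), (Nova, F, 30, 5, 17), (Nova, F, 30, 7, 9)}.
Joining (Student ⨝ Course) and Teacher on sid yields {(Lyra, C, 27, 5, 10, 17, Eve), (Lyra, C, 27, 6, 25, 17, Eve), (Lyra, C, 27, 9, 17, 17, Eve), (Lyra, C, 27, 9, 28, 17, Eve), (Lyra, F, 5, 5, 10, 3, Ola), (Lyra, F, 5, 6, 25, 3, Ola), (Lyra, F, 5, 9, 17, 3, Ola), (Lyra, F, 5, 9, 28, 3, Ola), (Nova, A, 38, 3, 21, 12, Lee), (Nova, A, 38, 5, 17, 12, Lee), (Nova, A, 38, 7, 9, 12, Lee)}.
σ[title ≠ Lyra]: keep tuples satisfying title ≠ Lyra → {(Nova, A, 38, 3, 21, 12, Lee), (Nova, A, 38, 5, 17, 12, Lee), (Nova, A, 38, 7, 9, 12, Lee)}
Keep only column(s) room, sname: {(17, Lee), (21, Lee), (9, Lee)}

{(17, Lee), (21, Lee), (9, Lee)}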